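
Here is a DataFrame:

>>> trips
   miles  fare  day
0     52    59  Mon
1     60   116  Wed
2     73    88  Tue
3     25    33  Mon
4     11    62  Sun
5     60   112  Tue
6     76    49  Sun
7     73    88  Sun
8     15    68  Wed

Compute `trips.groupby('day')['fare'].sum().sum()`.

group by day, sum of fare:
day
Mon     92
Sun    199
Tue    200
Wed    184
Name: fare, dtype: int64
Reading off the sum of the resulting series, we get 675.

675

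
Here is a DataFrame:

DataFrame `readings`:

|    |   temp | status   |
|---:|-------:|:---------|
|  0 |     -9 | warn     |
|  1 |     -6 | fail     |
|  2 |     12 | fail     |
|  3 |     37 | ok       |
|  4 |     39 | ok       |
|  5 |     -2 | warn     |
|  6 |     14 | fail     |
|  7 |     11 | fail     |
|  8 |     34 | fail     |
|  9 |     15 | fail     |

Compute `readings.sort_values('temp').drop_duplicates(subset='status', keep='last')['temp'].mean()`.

sort by temp:
   temp status
0    -9   warn
1    -6   fail
5    -2   warn
7    11   fail
2    12   fail
6    14   fail
9    15   fail
8    34   fail
3    37     ok
4    39     ok
drop duplicate status (keep=last):
   temp status
5    -2   warn
8    34   fail
4    39     ok

23.6666666667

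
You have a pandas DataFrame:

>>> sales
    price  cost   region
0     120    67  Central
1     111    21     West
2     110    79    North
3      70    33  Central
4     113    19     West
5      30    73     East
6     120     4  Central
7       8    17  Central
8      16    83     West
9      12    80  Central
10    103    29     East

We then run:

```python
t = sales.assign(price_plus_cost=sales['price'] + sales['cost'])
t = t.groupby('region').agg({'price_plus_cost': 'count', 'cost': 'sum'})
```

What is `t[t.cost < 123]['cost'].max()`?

add column price_plus_cost = sales['price'] + sales['cost']:
    price  cost   region  price_plus_cost
0     120    67  Central              187
1     111    21     West              132
2     110    79    North              189
3      70    33  Central              103
4     113    19     West              132
5      30    73     East              103
6     120     4  Central              124
7       8    17  Central               25
8      16    83     West               99
9      12    80  Central               92
10    103    29     East              132
group by region: count(price_plus_cost), sum(cost):
         price_plus_cost  cost
region                        
Central                5   201
East                   2   102
North                  1    79
West                   3   123
filter rows where cost < 123:
        price_plus_cost  cost
region                       
East                  2   102
North                 1    79
So max() = 102.

102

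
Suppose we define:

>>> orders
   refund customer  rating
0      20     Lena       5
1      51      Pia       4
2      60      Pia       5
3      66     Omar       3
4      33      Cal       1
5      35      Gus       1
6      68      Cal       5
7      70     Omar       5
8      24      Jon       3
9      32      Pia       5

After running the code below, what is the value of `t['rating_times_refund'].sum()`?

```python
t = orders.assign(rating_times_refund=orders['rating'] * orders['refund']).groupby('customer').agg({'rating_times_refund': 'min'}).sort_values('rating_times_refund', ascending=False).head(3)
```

458

add column rating_times_refund = orders['rating'] * orders['refund']:
   refund customer  rating  rating_times_refund
0      20     Lena       5                  100
1      51      Pia       4                  204
2      60      Pia       5                  300
3      66     Omar       3                  198
4      33      Cal       1                   33
5      35      Gus       1                   35
6      68      Cal       5                  340
7      70     Omar       5                  350
8      24      Jon       3                   72
9      32      Pia       5                  160
group by customer, min of rating_times_refund:
          rating_times_refund
customer                     
Cal                        33
Gus                        35
Jon                        72
Lena                      100
Omar                      198
Pia                       160
sort by rating_times_refund descending:
          rating_times_refund
customer                     
Omar                      198
Pia                       160
Lena                      100
Jon                        72
Gus                        35
Cal                        33
take first 3 rows:
          rating_times_refund
customer                     
Omar                      198
Pia                       160
Lena                      100
Finally, sum of column 'rating_times_refund' = 458.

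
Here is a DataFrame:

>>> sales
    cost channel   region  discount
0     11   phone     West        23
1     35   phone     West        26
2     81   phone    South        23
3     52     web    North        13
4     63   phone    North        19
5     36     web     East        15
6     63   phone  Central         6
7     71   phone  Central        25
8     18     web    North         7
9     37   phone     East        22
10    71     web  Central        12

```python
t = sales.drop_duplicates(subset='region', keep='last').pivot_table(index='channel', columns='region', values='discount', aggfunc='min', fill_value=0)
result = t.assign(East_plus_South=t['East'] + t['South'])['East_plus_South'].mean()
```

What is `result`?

drop duplicate region (keep=last):
    cost channel   region  discount
1     35   phone     West        26
2     81   phone    South        23
8     18     web    North         7
9     37   phone     East        22
10    71     web  Central        12
pivot: rows=channel, cols=region, min(discount):
region   Central  East  North  South  West
channel                                   
phone          0    22      0     23    26
web           12     0      7      0     0
add column East_plus_South = t['East'] + t['South']:
region   Central  East  North  South  West  East_plus_South
channel                                                    
phone          0    22      0     23    26               45
web           12     0      7      0     0                0
Finally, mean of column 'East_plus_South' = 22.5.

22.5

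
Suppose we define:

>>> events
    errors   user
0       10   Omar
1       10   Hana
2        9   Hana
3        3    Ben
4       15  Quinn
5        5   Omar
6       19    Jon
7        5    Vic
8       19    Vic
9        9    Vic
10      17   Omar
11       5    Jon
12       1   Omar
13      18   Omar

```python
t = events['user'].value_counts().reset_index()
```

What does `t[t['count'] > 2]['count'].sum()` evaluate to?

8

value_counts of user:
user
Omar     5
Vic      3
Hana     2
Jon      2
Ben      1
Quinn    1
Name: count, dtype: int64
reset_index():
    user  count
0   Omar      5
1    Vic      3
2   Hana      2
3    Jon      2
4    Ben      1
5  Quinn      1
filter rows where count > 2:
   user  count
0  Omar      5
1   Vic      3
Taking the sum of column 'count' gives 8.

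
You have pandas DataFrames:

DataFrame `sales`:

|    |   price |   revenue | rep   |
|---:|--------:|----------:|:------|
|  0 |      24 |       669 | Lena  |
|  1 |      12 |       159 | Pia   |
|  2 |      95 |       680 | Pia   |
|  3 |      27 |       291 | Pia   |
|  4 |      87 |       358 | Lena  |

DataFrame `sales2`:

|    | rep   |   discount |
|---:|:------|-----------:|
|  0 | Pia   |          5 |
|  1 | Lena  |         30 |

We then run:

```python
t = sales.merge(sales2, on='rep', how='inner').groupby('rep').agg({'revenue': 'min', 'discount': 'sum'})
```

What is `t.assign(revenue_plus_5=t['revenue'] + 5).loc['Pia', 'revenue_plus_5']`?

merge on 'rep' (how='inner') → 5 rows:
   price  revenue   rep  discount
0     24      669  Lena        30
1     12      159   Pia         5
2     95      680   Pia         5
3     27      291   Pia         5
4     87      358  Lena        30
group by rep: min(revenue), sum(discount):
      revenue  discount
rep                    
Lena      358        60
Pia       159        15
add column revenue_plus_5 = t['revenue'] + 5:
      revenue  discount  revenue_plus_5
rep                                    
Lena      358        60             363
Pia       159        15             164

164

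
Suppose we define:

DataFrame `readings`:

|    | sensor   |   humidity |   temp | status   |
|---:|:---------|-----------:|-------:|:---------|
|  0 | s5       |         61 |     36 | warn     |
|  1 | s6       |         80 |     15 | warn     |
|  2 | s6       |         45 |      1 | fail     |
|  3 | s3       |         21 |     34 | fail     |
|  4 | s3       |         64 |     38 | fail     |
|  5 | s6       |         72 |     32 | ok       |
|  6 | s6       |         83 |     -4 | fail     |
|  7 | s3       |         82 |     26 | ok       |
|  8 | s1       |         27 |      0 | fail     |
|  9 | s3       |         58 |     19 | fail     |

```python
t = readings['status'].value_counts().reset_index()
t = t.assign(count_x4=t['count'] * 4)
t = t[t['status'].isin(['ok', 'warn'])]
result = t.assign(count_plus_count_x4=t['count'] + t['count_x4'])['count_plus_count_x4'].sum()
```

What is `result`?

value_counts of status:
status
fail    6
warn    2
ok      2
Name: count, dtype: int64
reset_index():
  status  count
0   fail      6
1   warn      2
2     ok      2
add column count_x4 = t['count'] * 4:
  status  count  count_x4
0   fail      6        24
1   warn      2         8
2     ok      2         8
filter rows where status in ['ok', 'warn']:
  status  count  count_x4
1   warn      2         8
2     ok      2         8
add column count_plus_count_x4 = t['count'] + t['count_x4']:
  status  count  count_x4  count_plus_count_x4
1   warn      2         8                   10
2     ok      2         8                   10
Hence 20.

20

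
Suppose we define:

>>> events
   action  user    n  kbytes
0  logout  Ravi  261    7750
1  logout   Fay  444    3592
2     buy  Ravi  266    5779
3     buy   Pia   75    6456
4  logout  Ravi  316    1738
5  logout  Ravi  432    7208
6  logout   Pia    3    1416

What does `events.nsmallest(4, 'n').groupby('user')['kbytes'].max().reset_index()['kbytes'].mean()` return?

7103.0

take 4 rows with smallest n:
   action  user    n  kbytes
6  logout   Pia    3    1416
3     buy   Pia   75    6456
0  logout  Ravi  261    7750
2     buy  Ravi  266    5779
group by user, max of kbytes:
user
Pia     6456
Ravi    7750
Name: kbytes, dtype: int64
reset_index():
   user  kbytes
0   Pia    6456
1  Ravi    7750
Then the mean of column 'kbytes': 7103.0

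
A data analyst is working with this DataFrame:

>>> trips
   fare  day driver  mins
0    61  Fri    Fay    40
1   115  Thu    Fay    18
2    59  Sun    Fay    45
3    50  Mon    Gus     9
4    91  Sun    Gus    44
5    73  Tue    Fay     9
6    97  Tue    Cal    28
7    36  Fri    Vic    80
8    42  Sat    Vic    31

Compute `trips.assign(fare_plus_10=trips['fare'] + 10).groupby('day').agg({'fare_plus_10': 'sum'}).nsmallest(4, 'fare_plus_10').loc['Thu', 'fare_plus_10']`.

add column fare_plus_10 = trips['fare'] + 10:
   fare  day driver  mins  fare_plus_10
0    61  Fri    Fay    40            71
1   115  Thu    Fay    18           125
2    59  Sun    Fay    45            69
3    50  Mon    Gus     9            60
4    91  Sun    Gus    44           101
5    73  Tue    Fay     9            83
6    97  Tue    Cal    28           107
7    36  Fri    Vic    80            46
8    42  Sat    Vic    31            52
group by day, sum of fare_plus_10:
     fare_plus_10
day              
Fri           117
Mon            60
Sat            52
Sun           170
Thu           125
Tue           190
take 4 rows with smallest fare_plus_10:
     fare_plus_10
day              
Sat            52
Mon            60
Fri           117
Thu           125
Finally, value at row 'Thu', column 'fare_plus_10' = 125.

125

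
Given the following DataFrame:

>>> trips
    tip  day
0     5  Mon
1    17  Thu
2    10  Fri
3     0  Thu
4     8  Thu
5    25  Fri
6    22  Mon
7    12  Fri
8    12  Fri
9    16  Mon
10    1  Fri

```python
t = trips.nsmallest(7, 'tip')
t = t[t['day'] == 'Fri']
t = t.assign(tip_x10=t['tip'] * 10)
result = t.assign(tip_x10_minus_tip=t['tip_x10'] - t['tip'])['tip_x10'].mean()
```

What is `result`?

take 7 rows with smallest tip:
    tip  day
3     0  Thu
10    1  Fri
0     5  Mon
4     8  Thu
2    10  Fri
7    12  Fri
8    12  Fri
filter rows where day == 'Fri':
    tip  day
10    1  Fri
2    10  Fri
7    12  Fri
8    12  Fri
add column tip_x10 = t['tip'] * 10:
    tip  day  tip_x10
10    1  Fri       10
2    10  Fri      100
7    12  Fri      120
8    12  Fri      120
add column tip_x10_minus_tip = t['tip_x10'] - t['tip']:
    tip  day  tip_x10  tip_x10_minus_tip
10    1  Fri       10                  9
2    10  Fri      100                 90
7    12  Fri      120                108
8    12  Fri      120                108
Reading off the mean of column 'tip_x10', we get 87.5.

87.5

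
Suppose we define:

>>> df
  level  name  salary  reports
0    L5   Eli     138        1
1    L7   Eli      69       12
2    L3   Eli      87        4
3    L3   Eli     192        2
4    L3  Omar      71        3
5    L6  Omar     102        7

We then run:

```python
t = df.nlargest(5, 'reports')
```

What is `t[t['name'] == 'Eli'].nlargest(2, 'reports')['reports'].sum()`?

16

take 5 rows with largest reports:
  level  name  salary  reports
1    L7   Eli      69       12
5    L6  Omar     102        7
2    L3   Eli      87        4
4    L3  Omar      71        3
3    L3   Eli     192        2
filter rows where name == 'Eli':
  level name  salary  reports
1    L7  Eli      69       12
2    L3  Eli      87        4
3    L3  Eli     192        2
take 2 rows with largest reports:
  level name  salary  reports
1    L7  Eli      69       12
2    L3  Eli      87        4
The sum of column 'reports' is 16.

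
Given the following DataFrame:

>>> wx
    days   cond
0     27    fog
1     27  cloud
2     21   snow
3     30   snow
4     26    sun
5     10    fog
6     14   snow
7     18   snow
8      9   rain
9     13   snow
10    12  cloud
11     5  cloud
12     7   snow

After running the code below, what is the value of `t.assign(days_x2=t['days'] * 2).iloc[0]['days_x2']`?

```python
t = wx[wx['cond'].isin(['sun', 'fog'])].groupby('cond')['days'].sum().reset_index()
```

74

filter rows where cond in ['sun', 'fog']:
   days cond
0    27  fog
4    26  sun
5    10  fog
group by cond, sum of days:
cond
fog    37
sun    26
Name: days, dtype: int64
reset_index():
  cond  days
0  fog    37
1  sun    26
add column days_x2 = t['days'] * 2:
  cond  days  days_x2
0  fog    37       74
1  sun    26       52
Then the value at position 0, column 'days_x2': 74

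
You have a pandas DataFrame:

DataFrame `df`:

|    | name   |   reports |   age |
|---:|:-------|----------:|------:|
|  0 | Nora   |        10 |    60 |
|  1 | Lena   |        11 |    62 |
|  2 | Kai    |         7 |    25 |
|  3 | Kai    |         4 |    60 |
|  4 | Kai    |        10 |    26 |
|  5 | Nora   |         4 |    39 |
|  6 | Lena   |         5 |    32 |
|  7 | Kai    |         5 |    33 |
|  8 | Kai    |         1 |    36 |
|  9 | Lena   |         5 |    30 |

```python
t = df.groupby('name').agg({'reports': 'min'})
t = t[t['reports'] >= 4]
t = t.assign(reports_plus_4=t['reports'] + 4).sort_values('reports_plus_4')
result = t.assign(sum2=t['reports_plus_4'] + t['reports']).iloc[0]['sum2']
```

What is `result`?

12

group by name, min of reports:
      reports
name         
Kai         1
Lena        5
Nora        4
filter rows where reports >= 4:
      reports
name         
Lena        5
Nora        4
add column reports_plus_4 = t['reports'] + 4:
      reports  reports_plus_4
name                         
Lena        5               9
Nora        4               8
sort by reports_plus_4:
      reports  reports_plus_4
name                         
Nora        4               8
Lena        5               9
add column sum2 = t['reports_plus_4'] + t['reports']:
      reports  reports_plus_4  sum2
name                               
Nora        4               8    12
Lena        5               9    14
Reading off the value at position 0, column 'sum2', we get 12.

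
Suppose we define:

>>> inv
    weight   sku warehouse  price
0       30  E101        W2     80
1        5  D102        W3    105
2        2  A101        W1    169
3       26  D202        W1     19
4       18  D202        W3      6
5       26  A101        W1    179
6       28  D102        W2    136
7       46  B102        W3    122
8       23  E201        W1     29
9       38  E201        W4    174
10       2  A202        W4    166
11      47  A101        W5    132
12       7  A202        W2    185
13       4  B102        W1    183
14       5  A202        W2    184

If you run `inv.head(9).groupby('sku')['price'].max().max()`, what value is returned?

take first 9 rows:
   weight   sku warehouse  price
0      30  E101        W2     80
1       5  D102        W3    105
2       2  A101        W1    169
3      26  D202        W1     19
4      18  D202        W3      6
5      26  A101        W1    179
6      28  D102        W2    136
7      46  B102        W3    122
8      23  E201        W1     29
group by sku, max of price:
sku
A101    179
B102    122
D102    136
D202     19
E101     80
E201     29
Name: price, dtype: int64
max of the resulting series → 179

179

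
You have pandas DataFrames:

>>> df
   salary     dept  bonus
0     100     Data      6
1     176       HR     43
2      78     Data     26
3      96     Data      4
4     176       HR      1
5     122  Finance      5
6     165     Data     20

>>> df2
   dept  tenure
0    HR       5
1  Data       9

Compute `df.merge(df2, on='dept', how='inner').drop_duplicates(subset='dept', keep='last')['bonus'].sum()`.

21

merge on 'dept' (how='inner') → 6 rows:
   salary  dept  bonus  tenure
0     100  Data      6       9
1     176    HR     43       5
2      78  Data     26       9
3      96  Data      4       9
4     176    HR      1       5
5     165  Data     20       9
drop duplicate dept (keep=last):
   salary  dept  bonus  tenure
4     176    HR      1       5
5     165  Data     20       9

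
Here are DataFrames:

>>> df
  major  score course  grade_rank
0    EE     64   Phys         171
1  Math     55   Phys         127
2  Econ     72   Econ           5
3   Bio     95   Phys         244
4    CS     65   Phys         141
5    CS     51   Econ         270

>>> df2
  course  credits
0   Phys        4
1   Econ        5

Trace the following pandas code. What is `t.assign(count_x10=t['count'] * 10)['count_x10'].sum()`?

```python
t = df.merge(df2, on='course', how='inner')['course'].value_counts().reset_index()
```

60

merge on 'course' (how='inner') → 6 rows:
  major  score course  grade_rank  credits
0    EE     64   Phys         171        4
1  Math     55   Phys         127        4
2  Econ     72   Econ           5        5
3   Bio     95   Phys         244        4
4    CS     65   Phys         141        4
5    CS     51   Econ         270        5
value_counts of course:
course
Phys    4
Econ    2
Name: count, dtype: int64
reset_index():
  course  count
0   Phys      4
1   Econ      2
add column count_x10 = t['count'] * 10:
  course  count  count_x10
0   Phys      4         40
1   Econ      2         20
The sum of column 'count_x10' is 60.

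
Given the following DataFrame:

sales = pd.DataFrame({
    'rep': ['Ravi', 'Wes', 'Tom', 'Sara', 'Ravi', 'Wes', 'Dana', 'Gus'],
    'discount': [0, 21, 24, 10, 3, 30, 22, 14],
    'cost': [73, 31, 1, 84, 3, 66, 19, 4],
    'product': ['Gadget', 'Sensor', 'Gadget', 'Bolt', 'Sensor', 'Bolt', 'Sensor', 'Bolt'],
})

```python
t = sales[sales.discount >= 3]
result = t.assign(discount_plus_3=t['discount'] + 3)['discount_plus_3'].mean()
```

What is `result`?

20.7142857143

filter rows where discount >= 3:
    rep  discount  cost product
1   Wes        21    31  Sensor
2   Tom        24     1  Gadget
3  Sara        10    84    Bolt
4  Ravi         3     3  Sensor
5   Wes        30    66    Bolt
6  Dana        22    19  Sensor
7   Gus        14     4    Bolt
add column discount_plus_3 = t['discount'] + 3:
    rep  discount  cost product  discount_plus_3
1   Wes        21    31  Sensor               24
2   Tom        24     1  Gadget               27
3  Sara        10    84    Bolt               13
4  Ravi         3     3  Sensor                6
5   Wes        30    66    Bolt               33
6  Dana        22    19  Sensor               25
7   Gus        14     4    Bolt               17
So mean() = 20.7142857143.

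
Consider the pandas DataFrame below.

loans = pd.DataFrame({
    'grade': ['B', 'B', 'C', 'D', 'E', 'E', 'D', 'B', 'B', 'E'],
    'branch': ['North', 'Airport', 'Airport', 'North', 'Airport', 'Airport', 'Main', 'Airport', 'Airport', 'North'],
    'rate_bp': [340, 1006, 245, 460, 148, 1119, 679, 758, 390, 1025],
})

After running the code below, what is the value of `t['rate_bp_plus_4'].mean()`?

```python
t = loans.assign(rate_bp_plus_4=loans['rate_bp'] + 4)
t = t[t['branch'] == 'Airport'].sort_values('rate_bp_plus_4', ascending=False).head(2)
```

1066.5

add column rate_bp_plus_4 = loans['rate_bp'] + 4:
  grade   branch  rate_bp  rate_bp_plus_4
0     B    North      340             344
1     B  Airport     1006            1010
2     C  Airport      245             249
3     D    North      460             464
4     E  Airport      148             152
5     E  Airport     1119            1123
6     D     Main      679             683
7     B  Airport      758             762
8     B  Airport      390             394
9     E    North     1025            1029
filter rows where branch == 'Airport':
  grade   branch  rate_bp  rate_bp_plus_4
1     B  Airport     1006            1010
2     C  Airport      245             249
4     E  Airport      148             152
5     E  Airport     1119            1123
7     B  Airport      758             762
8     B  Airport      390             394
sort by rate_bp_plus_4 descending:
  grade   branch  rate_bp  rate_bp_plus_4
5     E  Airport     1119            1123
1     B  Airport     1006            1010
7     B  Airport      758             762
8     B  Airport      390             394
2     C  Airport      245             249
4     E  Airport      148             152
take first 2 rows:
  grade   branch  rate_bp  rate_bp_plus_4
5     E  Airport     1119            1123
1     B  Airport     1006            1010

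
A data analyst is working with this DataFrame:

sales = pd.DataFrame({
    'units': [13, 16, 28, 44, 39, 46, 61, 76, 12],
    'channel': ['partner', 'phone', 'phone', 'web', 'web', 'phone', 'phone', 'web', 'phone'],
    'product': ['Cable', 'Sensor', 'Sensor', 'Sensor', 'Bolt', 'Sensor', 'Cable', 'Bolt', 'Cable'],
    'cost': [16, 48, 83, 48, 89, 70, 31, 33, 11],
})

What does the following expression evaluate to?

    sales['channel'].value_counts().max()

5

value_counts of channel:
channel
phone      5
web        3
partner    1
Name: count, dtype: int64
Finally, max of the resulting series = 5.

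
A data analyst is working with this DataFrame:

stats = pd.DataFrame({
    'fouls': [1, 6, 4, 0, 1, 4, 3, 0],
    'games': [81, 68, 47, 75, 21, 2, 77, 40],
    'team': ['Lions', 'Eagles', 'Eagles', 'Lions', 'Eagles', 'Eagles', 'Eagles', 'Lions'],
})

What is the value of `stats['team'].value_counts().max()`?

value_counts of team:
team
Eagles    5
Lions     3
Name: count, dtype: int64

5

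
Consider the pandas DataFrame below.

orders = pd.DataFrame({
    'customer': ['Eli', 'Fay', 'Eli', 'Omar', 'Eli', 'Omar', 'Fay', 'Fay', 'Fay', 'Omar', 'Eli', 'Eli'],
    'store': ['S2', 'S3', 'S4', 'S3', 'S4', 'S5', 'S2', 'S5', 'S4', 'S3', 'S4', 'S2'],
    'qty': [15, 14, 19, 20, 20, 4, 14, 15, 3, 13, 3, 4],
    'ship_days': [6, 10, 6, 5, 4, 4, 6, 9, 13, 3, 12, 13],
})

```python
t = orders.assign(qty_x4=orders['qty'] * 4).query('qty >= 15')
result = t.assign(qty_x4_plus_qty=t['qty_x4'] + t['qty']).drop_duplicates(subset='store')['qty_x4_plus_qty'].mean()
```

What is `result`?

86.25

add column qty_x4 = orders['qty'] * 4:
   customer store  qty  ship_days  qty_x4
0       Eli    S2   15          6      60
1       Fay    S3   14         10      56
2       Eli    S4   19          6      76
3      Omar    S3   20          5      80
4       Eli    S4   20          4      80
5      Omar    S5    4          4      16
6       Fay    S2   14          6      56
7       Fay    S5   15          9      60
8       Fay    S4    3         13      12
9      Omar    S3   13          3      52
10      Eli    S4    3         12      12
11      Eli    S2    4         13      16
filter rows where qty >= 15:
  customer store  qty  ship_days  qty_x4
0      Eli    S2   15          6      60
2      Eli    S4   19          6      76
3     Omar    S3   20          5      80
4      Eli    S4   20          4      80
7      Fay    S5   15          9      60
add column qty_x4_plus_qty = t['qty_x4'] + t['qty']:
  customer store  qty  ship_days  qty_x4  qty_x4_plus_qty
0      Eli    S2   15          6      60               75
2      Eli    S4   19          6      76               95
3     Omar    S3   20          5      80              100
4      Eli    S4   20          4      80              100
7      Fay    S5   15          9      60               75
drop duplicate store (keep=first):
  customer store  qty  ship_days  qty_x4  qty_x4_plus_qty
0      Eli    S2   15          6      60               75
2      Eli    S4   19          6      76               95
3     Omar    S3   20          5      80              100
7      Fay    S5   15          9      60               75
Then the mean of column 'qty_x4_plus_qty': 86.25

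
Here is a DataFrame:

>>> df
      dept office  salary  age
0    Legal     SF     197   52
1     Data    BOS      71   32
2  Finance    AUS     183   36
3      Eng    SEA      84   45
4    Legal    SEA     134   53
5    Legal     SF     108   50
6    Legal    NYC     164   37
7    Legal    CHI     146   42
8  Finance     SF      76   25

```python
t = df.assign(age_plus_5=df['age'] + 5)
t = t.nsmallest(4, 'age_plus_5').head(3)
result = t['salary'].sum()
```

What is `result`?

330

add column age_plus_5 = df['age'] + 5:
      dept office  salary  age  age_plus_5
0    Legal     SF     197   52          57
1     Data    BOS      71   32          37
2  Finance    AUS     183   36          41
3      Eng    SEA      84   45          50
4    Legal    SEA     134   53          58
5    Legal     SF     108   50          55
6    Legal    NYC     164   37          42
7    Legal    CHI     146   42          47
8  Finance     SF      76   25          30
take 4 rows with smallest age_plus_5:
      dept office  salary  age  age_plus_5
8  Finance     SF      76   25          30
1     Data    BOS      71   32          37
2  Finance    AUS     183   36          41
6    Legal    NYC     164   37          42
take first 3 rows:
      dept office  salary  age  age_plus_5
8  Finance     SF      76   25          30
1     Data    BOS      71   32          37
2  Finance    AUS     183   36          41
Then the sum of column 'salary': 330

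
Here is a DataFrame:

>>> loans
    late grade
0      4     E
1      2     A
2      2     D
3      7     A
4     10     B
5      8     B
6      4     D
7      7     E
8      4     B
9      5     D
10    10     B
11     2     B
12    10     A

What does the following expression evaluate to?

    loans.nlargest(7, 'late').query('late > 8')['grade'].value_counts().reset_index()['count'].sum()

take 7 rows with largest late:
    late grade
4     10     B
10    10     B
12    10     A
5      8     B
3      7     A
7      7     E
9      5     D
filter rows where late > 8:
    late grade
4     10     B
10    10     B
12    10     A
value_counts of grade:
grade
B    2
A    1
Name: count, dtype: int64
reset_index():
  grade  count
0     B      2
1     A      1

3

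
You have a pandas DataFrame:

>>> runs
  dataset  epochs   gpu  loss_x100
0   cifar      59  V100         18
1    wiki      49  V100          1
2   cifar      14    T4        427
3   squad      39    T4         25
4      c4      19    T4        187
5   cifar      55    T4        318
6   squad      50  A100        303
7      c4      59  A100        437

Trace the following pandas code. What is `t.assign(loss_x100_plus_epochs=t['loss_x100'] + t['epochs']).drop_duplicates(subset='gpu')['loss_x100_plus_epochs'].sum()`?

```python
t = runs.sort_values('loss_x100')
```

sort by loss_x100:
  dataset  epochs   gpu  loss_x100
1    wiki      49  V100          1
0   cifar      59  V100         18
3   squad      39    T4         25
4      c4      19    T4        187
6   squad      50  A100        303
5   cifar      55    T4        318
2   cifar      14    T4        427
7      c4      59  A100        437
add column loss_x100_plus_epochs = t['loss_x100'] + t['epochs']:
  dataset  epochs   gpu  loss_x100  loss_x100_plus_epochs
1    wiki      49  V100          1                     50
0   cifar      59  V100         18                     77
3   squad      39    T4         25                     64
4      c4      19    T4        187                    206
6   squad      50  A100        303                    353
5   cifar      55    T4        318                    373
2   cifar      14    T4        427                    441
7      c4      59  A100        437                    496
drop duplicate gpu (keep=first):
  dataset  epochs   gpu  loss_x100  loss_x100_plus_epochs
1    wiki      49  V100          1                     50
3   squad      39    T4         25                     64
6   squad      50  A100        303                    353
Taking the sum of column 'loss_x100_plus_epochs' gives 467.

467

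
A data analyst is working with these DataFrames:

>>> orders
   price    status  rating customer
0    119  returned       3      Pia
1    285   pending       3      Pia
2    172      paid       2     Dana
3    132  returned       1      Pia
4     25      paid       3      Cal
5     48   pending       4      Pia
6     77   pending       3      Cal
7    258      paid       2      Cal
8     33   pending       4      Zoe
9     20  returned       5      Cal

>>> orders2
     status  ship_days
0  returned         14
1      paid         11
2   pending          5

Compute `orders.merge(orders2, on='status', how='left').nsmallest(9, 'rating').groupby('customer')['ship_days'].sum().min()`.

merge on 'status' (how='left') → 10 rows:
   price    status  rating customer  ship_days
0    119  returned       3      Pia         14
1    285   pending       3      Pia          5
2    172      paid       2     Dana         11
3    132  returned       1      Pia         14
4     25      paid       3      Cal         11
5     48   pending       4      Pia          5
6     77   pending       3      Cal          5
7    258      paid       2      Cal         11
8     33   pending       4      Zoe          5
9     20  returned       5      Cal         14
take 9 rows with smallest rating:
   price    status  rating customer  ship_days
3    132  returned       1      Pia         14
2    172      paid       2     Dana         11
7    258      paid       2      Cal         11
0    119  returned       3      Pia         14
1    285   pending       3      Pia          5
4     25      paid       3      Cal         11
6     77   pending       3      Cal          5
5     48   pending       4      Pia          5
8     33   pending       4      Zoe          5
group by customer, sum of ship_days:
customer
Cal     27
Dana    11
Pia     38
Zoe      5
Name: ship_days, dtype: int64
So min() = 5.

5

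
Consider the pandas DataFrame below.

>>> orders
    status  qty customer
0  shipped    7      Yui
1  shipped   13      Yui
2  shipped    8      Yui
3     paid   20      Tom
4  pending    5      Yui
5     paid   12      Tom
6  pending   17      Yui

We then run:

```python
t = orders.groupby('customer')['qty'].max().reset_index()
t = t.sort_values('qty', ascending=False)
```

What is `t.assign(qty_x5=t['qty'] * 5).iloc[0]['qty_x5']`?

100

group by customer, max of qty:
customer
Tom    20
Yui    17
Name: qty, dtype: int64
reset_index():
  customer  qty
0      Tom   20
1      Yui   17
sort by qty descending:
  customer  qty
0      Tom   20
1      Yui   17
add column qty_x5 = t['qty'] * 5:
  customer  qty  qty_x5
0      Tom   20     100
1      Yui   17      85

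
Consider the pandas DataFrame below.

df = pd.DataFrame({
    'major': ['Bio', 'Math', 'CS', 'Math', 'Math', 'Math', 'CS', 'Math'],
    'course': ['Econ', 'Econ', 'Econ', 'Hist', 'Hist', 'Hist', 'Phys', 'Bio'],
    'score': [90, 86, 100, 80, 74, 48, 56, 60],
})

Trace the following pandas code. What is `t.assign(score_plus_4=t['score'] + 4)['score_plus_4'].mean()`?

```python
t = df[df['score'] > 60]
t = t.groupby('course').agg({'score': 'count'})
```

6.5

filter rows where score > 60:
  major course  score
0   Bio   Econ     90
1  Math   Econ     86
2    CS   Econ    100
3  Math   Hist     80
4  Math   Hist     74
group by course, count of score:
        score
course       
Econ        3
Hist        2
add column score_plus_4 = t['score'] + 4:
        score  score_plus_4
course                     
Econ        3             7
Hist        2             6
So mean() = 6.5.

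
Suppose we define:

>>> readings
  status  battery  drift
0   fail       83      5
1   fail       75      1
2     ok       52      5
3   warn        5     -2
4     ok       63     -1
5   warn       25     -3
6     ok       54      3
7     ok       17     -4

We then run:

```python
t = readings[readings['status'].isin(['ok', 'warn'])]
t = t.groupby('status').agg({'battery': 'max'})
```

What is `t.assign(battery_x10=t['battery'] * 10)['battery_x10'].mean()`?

filter rows where status in ['ok', 'warn']:
  status  battery  drift
2     ok       52      5
3   warn        5     -2
4     ok       63     -1
5   warn       25     -3
6     ok       54      3
7     ok       17     -4
group by status, max of battery:
        battery
status         
ok           63
warn         25
add column battery_x10 = t['battery'] * 10:
        battery  battery_x10
status                      
ok           63          630
warn         25          250
So mean() = 440.0.

440.0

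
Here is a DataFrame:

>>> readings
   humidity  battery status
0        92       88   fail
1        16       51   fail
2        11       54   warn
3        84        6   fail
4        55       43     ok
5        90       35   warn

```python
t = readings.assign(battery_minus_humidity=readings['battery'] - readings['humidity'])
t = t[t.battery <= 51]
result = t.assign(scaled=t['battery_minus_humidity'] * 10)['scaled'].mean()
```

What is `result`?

-275.0

add column battery_minus_humidity = readings['battery'] - readings['humidity']:
   humidity  battery status  battery_minus_humidity
0        92       88   fail                      -4
1        16       51   fail                      35
2        11       54   warn                      43
3        84        6   fail                     -78
4        55       43     ok                     -12
5        90       35   warn                     -55
filter rows where battery <= 51:
   humidity  battery status  battery_minus_humidity
1        16       51   fail                      35
3        84        6   fail                     -78
4        55       43     ok                     -12
5        90       35   warn                     -55
add column scaled = t['battery_minus_humidity'] * 10:
   humidity  battery status  battery_minus_humidity  scaled
1        16       51   fail                      35     350
3        84        6   fail                     -78    -780
4        55       43     ok                     -12    -120
5        90       35   warn                     -55    -550
Taking the mean of column 'scaled' gives -275.0.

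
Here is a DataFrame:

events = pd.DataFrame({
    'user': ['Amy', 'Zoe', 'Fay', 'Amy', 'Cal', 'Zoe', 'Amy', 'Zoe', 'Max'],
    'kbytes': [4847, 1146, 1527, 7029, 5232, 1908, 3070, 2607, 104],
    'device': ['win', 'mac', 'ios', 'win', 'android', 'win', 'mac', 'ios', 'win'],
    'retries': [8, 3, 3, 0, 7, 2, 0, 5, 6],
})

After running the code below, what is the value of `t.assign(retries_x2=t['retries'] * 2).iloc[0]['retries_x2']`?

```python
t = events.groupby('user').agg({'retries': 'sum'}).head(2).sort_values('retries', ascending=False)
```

16

group by user, sum of retries:
      retries
user         
Amy         8
Cal         7
Fay         3
Max         6
Zoe        10
take first 2 rows:
      retries
user         
Amy         8
Cal         7
sort by retries descending:
      retries
user         
Amy         8
Cal         7
add column retries_x2 = t['retries'] * 2:
      retries  retries_x2
user                     
Amy         8          16
Cal         7          14
Hence 16.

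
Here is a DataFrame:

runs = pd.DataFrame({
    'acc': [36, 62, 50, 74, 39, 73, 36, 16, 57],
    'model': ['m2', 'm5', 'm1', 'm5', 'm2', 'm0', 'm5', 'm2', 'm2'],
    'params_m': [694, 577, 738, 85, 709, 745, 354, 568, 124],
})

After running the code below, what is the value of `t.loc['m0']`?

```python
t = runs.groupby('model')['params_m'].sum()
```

group by model, sum of params_m:
model
m0     745
m1     738
m2    2095
m5    1016
Name: params_m, dtype: int64
So loc['m0'] = 745.

745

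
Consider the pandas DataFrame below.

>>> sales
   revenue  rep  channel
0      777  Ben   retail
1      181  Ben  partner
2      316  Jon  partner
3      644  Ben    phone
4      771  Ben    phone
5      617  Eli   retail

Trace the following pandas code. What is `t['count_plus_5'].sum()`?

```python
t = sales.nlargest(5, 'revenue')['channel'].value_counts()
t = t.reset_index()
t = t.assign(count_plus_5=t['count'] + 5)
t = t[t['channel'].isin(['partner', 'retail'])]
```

13

take 5 rows with largest revenue:
   revenue  rep  channel
0      777  Ben   retail
4      771  Ben    phone
3      644  Ben    phone
5      617  Eli   retail
2      316  Jon  partner
value_counts of channel:
channel
retail     2
phone      2
partner    1
Name: count, dtype: int64
reset_index():
   channel  count
0   retail      2
1    phone      2
2  partner      1
add column count_plus_5 = t['count'] + 5:
   channel  count  count_plus_5
0   retail      2             7
1    phone      2             7
2  partner      1             6
filter rows where channel in ['partner', 'retail']:
   channel  count  count_plus_5
0   retail      2             7
2  partner      1             6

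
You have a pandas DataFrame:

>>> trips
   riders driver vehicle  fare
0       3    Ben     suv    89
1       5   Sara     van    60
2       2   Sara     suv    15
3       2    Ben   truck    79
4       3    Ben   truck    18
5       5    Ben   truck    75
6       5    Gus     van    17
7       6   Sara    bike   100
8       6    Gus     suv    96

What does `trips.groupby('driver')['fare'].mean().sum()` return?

180.083333333

group by driver, mean of fare:
driver
Ben     65.250000
Gus     56.500000
Sara    58.333333
Name: fare, dtype: float64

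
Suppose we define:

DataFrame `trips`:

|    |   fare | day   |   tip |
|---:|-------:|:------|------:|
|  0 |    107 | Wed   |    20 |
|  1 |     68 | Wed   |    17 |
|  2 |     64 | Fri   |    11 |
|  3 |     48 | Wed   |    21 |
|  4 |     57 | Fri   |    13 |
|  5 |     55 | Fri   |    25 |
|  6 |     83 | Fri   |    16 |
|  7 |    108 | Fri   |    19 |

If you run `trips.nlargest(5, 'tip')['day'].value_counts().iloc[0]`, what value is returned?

take 5 rows with largest tip:
   fare  day  tip
5    55  Fri   25
3    48  Wed   21
0   107  Wed   20
7   108  Fri   19
1    68  Wed   17
value_counts of day:
day
Wed    3
Fri    2
Name: count, dtype: int64
So iloc[0] = 3.

3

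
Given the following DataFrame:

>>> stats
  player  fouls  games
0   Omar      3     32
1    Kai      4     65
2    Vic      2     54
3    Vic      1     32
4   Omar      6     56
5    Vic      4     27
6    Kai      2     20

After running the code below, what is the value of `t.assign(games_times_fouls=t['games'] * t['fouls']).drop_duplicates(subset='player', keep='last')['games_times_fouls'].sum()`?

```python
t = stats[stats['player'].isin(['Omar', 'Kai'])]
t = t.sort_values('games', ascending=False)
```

136

filter rows where player in ['Omar', 'Kai']:
  player  fouls  games
0   Omar      3     32
1    Kai      4     65
4   Omar      6     56
6    Kai      2     20
sort by games descending:
  player  fouls  games
1    Kai      4     65
4   Omar      6     56
0   Omar      3     32
6    Kai      2     20
add column games_times_fouls = t['games'] * t['fouls']:
  player  fouls  games  games_times_fouls
1    Kai      4     65                260
4   Omar      6     56                336
0   Omar      3     32                 96
6    Kai      2     20                 40
drop duplicate player (keep=last):
  player  fouls  games  games_times_fouls
0   Omar      3     32                 96
6    Kai      2     20                 40
Reading off the sum of column 'games_times_fouls', we get 136.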